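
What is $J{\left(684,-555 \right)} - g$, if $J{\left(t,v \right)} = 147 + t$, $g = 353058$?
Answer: $-352227$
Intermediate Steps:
$J{\left(684,-555 \right)} - g = \left(147 + 684\right) - 353058 = 831 - 353058 = -352227$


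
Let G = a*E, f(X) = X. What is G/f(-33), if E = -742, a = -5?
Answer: -3710/33 ≈ -112.42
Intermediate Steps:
G = 3710 (G = -5*(-742) = 3710)
G/f(-33) = 3710/(-33) = 3710*(-1/33) = -3710/33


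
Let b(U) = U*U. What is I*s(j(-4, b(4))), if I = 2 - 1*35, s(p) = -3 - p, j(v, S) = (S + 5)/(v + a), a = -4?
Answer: 99/8 ≈ 12.375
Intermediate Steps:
b(U) = U²
j(v, S) = (5 + S)/(-4 + v) (j(v, S) = (S + 5)/(v - 4) = (5 + S)/(-4 + v))
I = -33 (I = 2 - 35 = -33)
I*s(j(-4, b(4))) = -33*(-3 - (5 + 4²)/(-4 - 4)) = -33*(-3 - (5 + 16)/(-8)) = -33*(-3 - (-1)*21/8) = -33*(-3 - 1*(-21/8)) = -33*(-3 + 21/8) = -33*(-3/8) = 99/8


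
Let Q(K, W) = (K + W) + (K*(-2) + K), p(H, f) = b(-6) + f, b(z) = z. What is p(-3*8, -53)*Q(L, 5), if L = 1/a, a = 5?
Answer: -295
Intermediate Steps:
p(H, f) = -6 + f
L = ⅕ (L = 1/5 = ⅕ ≈ 0.20000)
Q(K, W) = W (Q(K, W) = (K + W) + (-2*K + K) = (K + W) - K = W)
p(-3*8, -53)*Q(L, 5) = (-6 - 53)*5 = -59*5 = -295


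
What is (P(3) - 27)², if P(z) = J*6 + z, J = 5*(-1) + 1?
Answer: 2304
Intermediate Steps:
J = -4 (J = -5 + 1 = -4)
P(z) = -24 + z (P(z) = -4*6 + z = -24 + z)
(P(3) - 27)² = ((-24 + 3) - 27)² = (-21 - 27)² = (-48)² = 2304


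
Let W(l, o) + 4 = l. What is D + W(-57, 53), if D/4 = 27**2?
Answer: 2855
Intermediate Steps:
W(l, o) = -4 + l
D = 2916 (D = 4*27**2 = 4*729 = 2916)
D + W(-57, 53) = 2916 + (-4 - 57) = 2916 - 61 = 2855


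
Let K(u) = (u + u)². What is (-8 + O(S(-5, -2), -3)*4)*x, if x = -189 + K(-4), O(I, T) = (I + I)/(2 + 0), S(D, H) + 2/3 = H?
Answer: 7000/3 ≈ 2333.3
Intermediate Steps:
S(D, H) = -⅔ + H
O(I, T) = I (O(I, T) = (2*I)/2 = (2*I)*(½) = I)
K(u) = 4*u² (K(u) = (2*u)² = 4*u²)
x = -125 (x = -189 + 4*(-4)² = -189 + 4*16 = -189 + 64 = -125)
(-8 + O(S(-5, -2), -3)*4)*x = (-8 + (-⅔ - 2)*4)*(-125) = (-8 - 8/3*4)*(-125) = (-8 - 32/3)*(-125) = -56/3*(-125) = 7000/3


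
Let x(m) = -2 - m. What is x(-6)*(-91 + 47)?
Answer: -176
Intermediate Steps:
x(-6)*(-91 + 47) = (-2 - 1*(-6))*(-91 + 47) = (-2 + 6)*(-44) = 4*(-44) = -176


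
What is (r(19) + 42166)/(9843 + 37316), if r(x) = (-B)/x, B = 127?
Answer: 801027/896021 ≈ 0.89398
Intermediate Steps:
r(x) = -127/x (r(x) = (-1*127)/x = -127/x)
(r(19) + 42166)/(9843 + 37316) = (-127/19 + 42166)/(9843 + 37316) = (-127*1/19 + 42166)/47159 = (-127/19 + 42166)*(1/47159) = (801027/19)*(1/47159) = 801027/896021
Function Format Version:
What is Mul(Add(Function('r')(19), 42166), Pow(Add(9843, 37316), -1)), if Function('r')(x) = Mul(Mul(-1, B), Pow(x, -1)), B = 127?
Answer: Rational(801027, 896021) ≈ 0.89398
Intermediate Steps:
Function('r')(x) = Mul(-127, Pow(x, -1)) (Function('r')(x) = Mul(Mul(-1, 127), Pow(x, -1)) = Mul(-127, Pow(x, -1)))
Mul(Add(Function('r')(19), 42166), Pow(Add(9843, 37316), -1)) = Mul(Add(Mul(-127, Pow(19, -1)), 42166), Pow(Add(9843, 37316), -1)) = Mul(Add(Mul(-127, Rational(1, 19)), 42166), Pow(47159, -1)) = Mul(Add(Rational(-127, 19), 42166), Rational(1, 47159)) = Mul(Rational(801027, 19), Rational(1, 47159)) = Rational(801027, 896021)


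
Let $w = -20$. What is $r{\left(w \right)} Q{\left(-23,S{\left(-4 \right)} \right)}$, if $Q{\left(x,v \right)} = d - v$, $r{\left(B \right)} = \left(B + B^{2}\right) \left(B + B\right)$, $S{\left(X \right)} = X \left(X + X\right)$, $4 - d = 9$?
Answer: $562400$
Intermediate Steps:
$d = -5$ ($d = 4 - 9 = -5$)
$S{\left(X \right)} = 2 X^{2}$ ($S{\left(X \right)} = X 2 X = 2 X^{2}$)
$r{\left(B \right)} = 2 B \left(B + B^{2}\right)$ ($r{\left(B \right)} = \left(B + B^{2}\right) 2 B = 2 B \left(B + B^{2}\right)$)
$Q{\left(x,v \right)} = -5 - v$
$r{\left(w \right)} Q{\left(-23,S{\left(-4 \right)} \right)} = 2 \left(-20\right)^{2} \left(1 - 20\right) \left(-5 - 2 \left(-4\right)^{2}\right) = 2 \cdot 400 \left(-19\right) \left(-5 - 2 \cdot 16\right) = - 15200 \left(-5 - 32\right) = \left(-15200\right) \left(-37\right) = 562400$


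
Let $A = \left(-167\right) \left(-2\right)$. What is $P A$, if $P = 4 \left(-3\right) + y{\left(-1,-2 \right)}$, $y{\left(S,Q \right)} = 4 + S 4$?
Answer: $-4008$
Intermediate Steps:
$y{\left(S,Q \right)} = 4 + 4 S$
$P = -12$ ($P = 4 \left(-3\right) + \left(4 + 4 \left(-1\right)\right) = -12 + \left(4 - 4\right) = -12 + 0 = -12$)
$A = 334$
$P A = \left(-12\right) 334 = -4008$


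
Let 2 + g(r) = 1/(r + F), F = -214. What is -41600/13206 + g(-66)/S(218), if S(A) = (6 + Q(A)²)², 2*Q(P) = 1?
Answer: -462408566/144440625 ≈ -3.2014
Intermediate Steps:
Q(P) = ½ (Q(P) = (½)*1 = ½)
S(A) = 625/16 (S(A) = (6 + (½)²)² = (6 + ¼)² = (25/4)² = 625/16)
g(r) = -2 + 1/(-214 + r) (g(r) = -2 + 1/(r - 214) = -2 + 1/(-214 + r))
-41600/13206 + g(-66)/S(218) = -41600/13206 + ((429 - 2*(-66))/(-214 - 66))/(625/16) = -41600*1/13206 + ((429 + 132)/(-280))*(16/625) = -20800/6603 - 1/280*561*(16/625) = -20800/6603 - 561/280*16/625 = -20800/6603 - 1122/21875 = -462408566/144440625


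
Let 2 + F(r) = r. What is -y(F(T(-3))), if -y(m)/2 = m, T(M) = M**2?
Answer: 14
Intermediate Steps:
F(r) = -2 + r
y(m) = -2*m
-y(F(T(-3))) = -(-2)*(-2 + (-3)**2) = -(-2)*(-2 + 9) = -(-2)*7 = -1*(-14) = 14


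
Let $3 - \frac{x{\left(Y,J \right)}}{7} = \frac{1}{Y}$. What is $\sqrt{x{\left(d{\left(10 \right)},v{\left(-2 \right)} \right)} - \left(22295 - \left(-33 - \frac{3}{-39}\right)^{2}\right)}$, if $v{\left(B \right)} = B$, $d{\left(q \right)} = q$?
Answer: $\frac{i \sqrt{358124030}}{130} \approx 145.57 i$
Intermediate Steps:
$x{\left(Y,J \right)} = 21 - \frac{7}{Y}$
$\sqrt{x{\left(d{\left(10 \right)},v{\left(-2 \right)} \right)} - \left(22295 - \left(-33 - \frac{3}{-39}\right)^{2}\right)} = \sqrt{\left(21 - \frac{7}{10}\right) - \left(22295 - \left(-33 - \frac{3}{-39}\right)^{2}\right)} = \sqrt{\left(21 - \frac{7}{10}\right) - \left(22295 - \left(-33 - - \frac{1}{13}\right)^{2}\right)} = \sqrt{\left(21 - \frac{7}{10}\right) - \left(22295 - \left(-33 + \frac{1}{13}\right)^{2}\right)} = \sqrt{\frac{203}{10} - \left(22295 - \left(- \frac{428}{13}\right)^{2}\right)} = \sqrt{\frac{203}{10} + \left(-22295 + \frac{183184}{169}\right)} = \sqrt{\frac{203}{10} - \frac{3584671}{169}} = \sqrt{- \frac{35812403}{1690}} = \frac{i \sqrt{358124030}}{130}$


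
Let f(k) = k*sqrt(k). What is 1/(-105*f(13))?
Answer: -sqrt(13)/17745 ≈ -0.00020319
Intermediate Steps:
f(k) = k**(3/2)
1/(-105*f(13)) = 1/(-1365*sqrt(13)) = -sqrt(13)/17745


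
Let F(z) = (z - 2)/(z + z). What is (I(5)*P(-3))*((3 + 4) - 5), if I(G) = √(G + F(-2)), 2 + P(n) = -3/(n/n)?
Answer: -10*√6 ≈ -24.495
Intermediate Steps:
F(z) = (-2 + z)/(2*z) (F(z) = (-2 + z)/((2*z)) = (-2 + z)*(1/(2*z)) = (-2 + z)/(2*z))
P(n) = -5 (P(n) = -2 - 3/(n/n) = -2 - 3/1 = -2 - 3*1 = -2 - 3 = -5)
I(G) = √(1 + G) (I(G) = √(G + (½)*(-2 - 2)/(-2)) = √(G + (½)*(-½)*(-4)) = √(G + 1) = √(1 + G))
(I(5)*P(-3))*((3 + 4) - 5) = (√(1 + 5)*(-5))*((3 + 4) - 5) = (√6*(-5))*(7 - 5) = -5*√6*2 = -10*√6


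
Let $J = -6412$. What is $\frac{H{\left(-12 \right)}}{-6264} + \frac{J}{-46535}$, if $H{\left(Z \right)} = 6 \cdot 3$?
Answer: $\frac{2184841}{16194180} \approx 0.13492$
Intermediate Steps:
$H{\left(Z \right)} = 18$
$\frac{H{\left(-12 \right)}}{-6264} + \frac{J}{-46535} = \frac{18}{-6264} - \frac{6412}{-46535} = 18 \left(- \frac{1}{6264}\right) - - \frac{6412}{46535} = - \frac{1}{348} + \frac{6412}{46535} = \frac{2184841}{16194180}$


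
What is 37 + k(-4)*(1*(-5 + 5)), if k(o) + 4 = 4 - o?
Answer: 37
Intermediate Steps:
k(o) = -o (k(o) = -4 + (4 - o) = -o)
37 + k(-4)*(1*(-5 + 5)) = 37 + (-1*(-4))*(1*(-5 + 5)) = 37 + 4*(1*0) = 37 + 4*0 = 37 + 0 = 37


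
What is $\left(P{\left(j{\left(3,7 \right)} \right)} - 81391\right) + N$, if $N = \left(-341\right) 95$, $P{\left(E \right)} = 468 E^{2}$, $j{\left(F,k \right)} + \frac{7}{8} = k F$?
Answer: $\frac{1212181}{16} \approx 75761.0$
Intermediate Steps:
$j{\left(F,k \right)} = - \frac{7}{8} + F k$ ($j{\left(F,k \right)} = - \frac{7}{8} + k F = - \frac{7}{8} + F k$)
$N = -32395$
$\left(P{\left(j{\left(3,7 \right)} \right)} - 81391\right) + N = \left(468 \left(- \frac{7}{8} + 3 \cdot 7\right)^{2} - 81391\right) - 32395 = \left(468 \left(- \frac{7}{8} + 21\right)^{2} - 81391\right) - 32395 = \left(468 \left(\frac{161}{8}\right)^{2} - 81391\right) - 32395 = \left(468 \cdot \frac{25921}{64} - 81391\right) - 32395 = \left(\frac{3032757}{16} - 81391\right) - 32395 = \frac{1730501}{16} - 32395 = \frac{1212181}{16}$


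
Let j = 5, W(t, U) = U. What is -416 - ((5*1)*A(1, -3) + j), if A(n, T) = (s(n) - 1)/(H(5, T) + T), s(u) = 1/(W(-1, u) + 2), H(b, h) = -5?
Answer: -5057/12 ≈ -421.42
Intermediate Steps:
s(u) = 1/(2 + u) (s(u) = 1/(u + 2) = 1/(2 + u))
A(n, T) = (-1 + 1/(2 + n))/(-5 + T) (A(n, T) = (1/(2 + n) - 1)/(-5 + T) = (-1 + 1/(2 + n))/(-5 + T))
-416 - ((5*1)*A(1, -3) + j) = -416 - ((5*1)*((-1 - 1*1)/((-5 - 3)*(2 + 1))) + 5) = -416 - (5*((-1 - 1)/(-8*3)) + 5) = -416 - (5*(-1/8*1/3*(-2)) + 5) = -416 - (5*(1/12) + 5) = -416 - (5/12 + 5) = -416 - 1*65/12 = -416 - 65/12 = -5057/12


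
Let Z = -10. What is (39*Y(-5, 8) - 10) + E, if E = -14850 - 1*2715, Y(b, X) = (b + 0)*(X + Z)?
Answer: -17185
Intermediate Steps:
Y(b, X) = b*(-10 + X) (Y(b, X) = (b + 0)*(X - 10) = b*(-10 + X))
E = -17565 (E = -14850 - 2715 = -17565)
(39*Y(-5, 8) - 10) + E = (39*(-5*(-10 + 8)) - 10) - 17565 = (39*(-5*(-2)) - 10) - 17565 = (39*10 - 10) - 17565 = (390 - 10) - 17565 = 380 - 17565 = -17185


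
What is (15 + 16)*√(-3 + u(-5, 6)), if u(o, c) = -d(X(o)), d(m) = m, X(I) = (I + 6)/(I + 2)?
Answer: 62*I*√6/3 ≈ 50.623*I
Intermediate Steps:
X(I) = (6 + I)/(2 + I)
u(o, c) = -(6 + o)/(2 + o)
(15 + 16)*√(-3 + u(-5, 6)) = (15 + 16)*√(-3 + (-6 - 1*(-5))/(2 - 5)) = 31*√(-3 + (-6 + 5)/(-3)) = 31*√(-3 - ⅓*(-1)) = 31*√(-3 + ⅓) = 31*√(-8/3) = 31*(2*I*√6/3) = 62*I*√6/3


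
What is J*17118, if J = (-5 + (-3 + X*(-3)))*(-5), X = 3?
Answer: 1455030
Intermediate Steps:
J = 85 (J = (-5 + (-3 + 3*(-3)))*(-5) = (-5 + (-3 - 9))*(-5) = (-5 - 12)*(-5) = -17*(-5) = 85)
J*17118 = 85*17118 = 1455030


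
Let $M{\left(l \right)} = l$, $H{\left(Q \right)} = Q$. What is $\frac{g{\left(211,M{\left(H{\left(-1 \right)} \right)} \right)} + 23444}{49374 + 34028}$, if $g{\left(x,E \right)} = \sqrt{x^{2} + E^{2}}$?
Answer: $\frac{11722}{41701} + \frac{\sqrt{44522}}{83402} \approx 0.28363$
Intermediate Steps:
$g{\left(x,E \right)} = \sqrt{E^{2} + x^{2}}$
$\frac{g{\left(211,M{\left(H{\left(-1 \right)} \right)} \right)} + 23444}{49374 + 34028} = \frac{\sqrt{\left(-1\right)^{2} + 211^{2}} + 23444}{49374 + 34028} = \frac{\sqrt{1 + 44521} + 23444}{83402} = \left(\sqrt{44522} + 23444\right) \frac{1}{83402} = \left(23444 + \sqrt{44522}\right) \frac{1}{83402} = \frac{11722}{41701} + \frac{\sqrt{44522}}{83402}$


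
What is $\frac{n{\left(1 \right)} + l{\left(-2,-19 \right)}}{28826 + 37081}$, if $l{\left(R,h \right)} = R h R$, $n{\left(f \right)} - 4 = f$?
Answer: $- \frac{71}{65907} \approx -0.0010773$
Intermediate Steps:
$n{\left(f \right)} = 4 + f$
$l{\left(R,h \right)} = h R^{2}$
$\frac{n{\left(1 \right)} + l{\left(-2,-19 \right)}}{28826 + 37081} = \frac{\left(4 + 1\right) - 19 \left(-2\right)^{2}}{28826 + 37081} = \frac{5 - 76}{65907} = \left(5 - 76\right) \frac{1}{65907} = \left(-71\right) \frac{1}{65907} = - \frac{71}{65907}$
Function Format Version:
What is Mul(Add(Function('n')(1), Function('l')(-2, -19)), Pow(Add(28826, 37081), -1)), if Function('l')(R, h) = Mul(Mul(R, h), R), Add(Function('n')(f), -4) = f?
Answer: Rational(-71, 65907) ≈ -0.0010773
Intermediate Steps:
Function('n')(f) = Add(4, f)
Function('l')(R, h) = Mul(h, Pow(R, 2))
Mul(Add(Function('n')(1), Function('l')(-2, -19)), Pow(Add(28826, 37081), -1)) = Mul(Add(Add(4, 1), Mul(-19, Pow(-2, 2))), Pow(Add(28826, 37081), -1)) = Mul(Add(5, Mul(-19, 4)), Pow(65907, -1)) = Mul(Add(5, -76), Rational(1, 65907)) = Mul(-71, Rational(1, 65907)) = Rational(-71, 65907)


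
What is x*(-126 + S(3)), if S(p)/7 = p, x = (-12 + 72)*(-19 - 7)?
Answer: 163800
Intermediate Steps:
x = -1560 (x = 60*(-26) = -1560)
S(p) = 7*p
x*(-126 + S(3)) = -1560*(-126 + 7*3) = -1560*(-126 + 21) = -1560*(-105) = 163800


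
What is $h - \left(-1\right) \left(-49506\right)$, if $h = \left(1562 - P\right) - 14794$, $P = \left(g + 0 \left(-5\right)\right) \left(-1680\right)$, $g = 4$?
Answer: $-56018$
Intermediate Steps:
$P = -6720$ ($P = \left(4 + 0 \left(-5\right)\right) \left(-1680\right) = \left(4 + 0\right) \left(-1680\right) = 4 \left(-1680\right) = -6720$)
$h = -6512$ ($h = \left(1562 - -6720\right) - 14794 = \left(1562 + 6720\right) - 14794 = 8282 - 14794 = -6512$)
$h - \left(-1\right) \left(-49506\right) = -6512 - \left(-1\right) \left(-49506\right) = -6512 - 49506 = -56018$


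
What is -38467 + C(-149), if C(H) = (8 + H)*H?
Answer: -17458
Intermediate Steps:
C(H) = H*(8 + H)
-38467 + C(-149) = -38467 - 149*(8 - 149) = -38467 - 149*(-141) = -38467 + 21009 = -17458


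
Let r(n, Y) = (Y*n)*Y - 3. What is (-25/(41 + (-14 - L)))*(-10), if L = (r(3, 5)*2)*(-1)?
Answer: 250/171 ≈ 1.4620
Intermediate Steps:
r(n, Y) = -3 + n*Y**2 (r(n, Y) = n*Y**2 - 3 = -3 + n*Y**2)
L = -144 (L = ((-3 + 3*5**2)*2)*(-1) = ((-3 + 3*25)*2)*(-1) = ((-3 + 75)*2)*(-1) = (72*2)*(-1) = 144*(-1) = -144)
(-25/(41 + (-14 - L)))*(-10) = (-25/(41 + (-14 - 1*(-144))))*(-10) = (-25/(41 + (-14 + 144)))*(-10) = (-25/(41 + 130))*(-10) = (-25/171)*(-10) = ((1/171)*(-25))*(-10) = -25/171*(-10) = 250/171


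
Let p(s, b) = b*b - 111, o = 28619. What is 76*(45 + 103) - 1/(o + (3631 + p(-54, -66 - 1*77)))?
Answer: 591509823/52588 ≈ 11248.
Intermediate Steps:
p(s, b) = -111 + b² (p(s, b) = b² - 111 = -111 + b²)
76*(45 + 103) - 1/(o + (3631 + p(-54, -66 - 1*77))) = 76*(45 + 103) - 1/(28619 + (3631 + (-111 + (-66 - 1*77)²))) = 76*148 - 1/(28619 + (3631 + (-111 + (-66 - 77)²))) = 11248 - 1/(28619 + (3631 + (-111 + (-143)²))) = 11248 - 1/(28619 + (3631 + (-111 + 20449))) = 11248 - 1/(28619 + (3631 + 20338)) = 11248 - 1/(28619 + 23969) = 11248 - 1/52588 = 591509823/52588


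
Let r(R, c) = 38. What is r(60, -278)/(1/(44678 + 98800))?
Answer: 5452164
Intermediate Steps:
r(60, -278)/(1/(44678 + 98800)) = 38/(1/(44678 + 98800)) = 38/(1/143478) = 38*143478 = 5452164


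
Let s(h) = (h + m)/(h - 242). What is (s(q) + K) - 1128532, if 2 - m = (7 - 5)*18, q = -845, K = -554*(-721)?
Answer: -792528647/1087 ≈ -7.2910e+5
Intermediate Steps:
K = 399434
m = -34 (m = 2 - (7 - 5)*18 = 2 - 2*18 = 2 - 1*36 = 2 - 36 = -34)
s(h) = (-34 + h)/(-242 + h) (s(h) = (h - 34)/(h - 242) = (-34 + h)/(-242 + h))
(s(q) + K) - 1128532 = ((-34 - 845)/(-242 - 845) + 399434) - 1128532 = (-879/(-1087) + 399434) - 1128532 = (-1/1087*(-879) + 399434) - 1128532 = (879/1087 + 399434) - 1128532 = 434185637/1087 - 1128532 = -792528647/1087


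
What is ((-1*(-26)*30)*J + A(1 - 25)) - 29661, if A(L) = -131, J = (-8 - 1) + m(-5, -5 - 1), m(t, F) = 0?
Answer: -36812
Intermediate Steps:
J = -9 (J = (-8 - 1) + 0 = -9 + 0 = -9)
((-1*(-26)*30)*J + A(1 - 25)) - 29661 = ((-1*(-26)*30)*(-9) - 131) - 29661 = ((26*30)*(-9) - 131) - 29661 = (780*(-9) - 131) - 29661 = (-7020 - 131) - 29661 = -7151 - 29661 = -36812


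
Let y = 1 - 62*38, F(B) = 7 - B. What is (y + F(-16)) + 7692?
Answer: 5360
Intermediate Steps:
y = -2355 (y = 1 - 2356 = -2355)
(y + F(-16)) + 7692 = (-2355 + (7 - 1*(-16))) + 7692 = (-2355 + (7 + 16)) + 7692 = (-2355 + 23) + 7692 = -2332 + 7692 = 5360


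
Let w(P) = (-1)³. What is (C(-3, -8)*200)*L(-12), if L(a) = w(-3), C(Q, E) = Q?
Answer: 600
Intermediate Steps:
w(P) = -1
L(a) = -1
(C(-3, -8)*200)*L(-12) = -3*200*(-1) = -600*(-1) = 600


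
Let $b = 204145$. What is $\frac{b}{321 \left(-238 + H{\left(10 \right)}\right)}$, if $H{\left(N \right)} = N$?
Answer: $- \frac{204145}{73188} \approx -2.7893$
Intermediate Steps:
$\frac{b}{321 \left(-238 + H{\left(10 \right)}\right)} = \frac{204145}{321 \left(-238 + 10\right)} = \frac{204145}{321 \left(-228\right)} = \frac{204145}{-73188} = 204145 \left(- \frac{1}{73188}\right) = - \frac{204145}{73188}$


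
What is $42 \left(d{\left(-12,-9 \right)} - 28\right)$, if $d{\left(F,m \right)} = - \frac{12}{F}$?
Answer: $-1134$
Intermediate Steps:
$42 \left(d{\left(-12,-9 \right)} - 28\right) = 42 \left(- \frac{12}{-12} - 28\right) = 42 \left(\left(-12\right) \left(- \frac{1}{12}\right) - 28\right) = 42 \left(1 - 28\right) = 42 \left(-27\right) = -1134$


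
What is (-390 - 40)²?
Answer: 184900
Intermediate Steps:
(-390 - 40)² = (-430)² = 184900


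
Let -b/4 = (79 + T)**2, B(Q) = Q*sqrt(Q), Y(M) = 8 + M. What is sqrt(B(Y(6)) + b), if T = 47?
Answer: sqrt(-63504 + 14*sqrt(14)) ≈ 251.9*I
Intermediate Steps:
B(Q) = Q**(3/2)
b = -63504 (b = -4*(79 + 47)**2 = -4*126**2 = -4*15876 = -63504)
sqrt(B(Y(6)) + b) = sqrt((8 + 6)**(3/2) - 63504) = sqrt(14**(3/2) - 63504) = sqrt(14*sqrt(14) - 63504) = sqrt(-63504 + 14*sqrt(14))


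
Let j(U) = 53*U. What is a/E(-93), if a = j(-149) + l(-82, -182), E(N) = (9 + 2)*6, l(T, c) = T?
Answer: -7979/66 ≈ -120.89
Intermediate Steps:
E(N) = 66 (E(N) = 11*6 = 66)
a = -7979 (a = 53*(-149) - 82 = -7897 - 82 = -7979)
a/E(-93) = -7979/66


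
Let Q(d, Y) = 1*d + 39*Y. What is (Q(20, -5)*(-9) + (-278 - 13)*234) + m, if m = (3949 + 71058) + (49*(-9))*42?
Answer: -10034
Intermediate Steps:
Q(d, Y) = d + 39*Y
m = 56485 (m = 75007 - 441*42 = 75007 - 18522 = 56485)
(Q(20, -5)*(-9) + (-278 - 13)*234) + m = ((20 + 39*(-5))*(-9) + (-278 - 13)*234) + 56485 = ((20 - 195)*(-9) - 291*234) + 56485 = (-175*(-9) - 68094) + 56485 = (1575 - 68094) + 56485 = -66519 + 56485 = -10034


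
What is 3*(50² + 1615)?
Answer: 12345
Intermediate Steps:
3*(50² + 1615) = 3*(2500 + 1615) = 3*4115 = 12345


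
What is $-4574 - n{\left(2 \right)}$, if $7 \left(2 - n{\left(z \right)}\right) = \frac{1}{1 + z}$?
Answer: $- \frac{96095}{21} \approx -4576.0$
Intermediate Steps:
$n{\left(z \right)} = 2 - \frac{1}{7 \left(1 + z\right)}$
$-4574 - n{\left(2 \right)} = -4574 - \frac{13 + 14 \cdot 2}{7 \left(1 + 2\right)} = -4574 - \frac{13 + 28}{7 \cdot 3} = -4574 - \frac{1}{7} \cdot \frac{1}{3} \cdot 41 = -4574 - \frac{41}{21} = - \frac{96095}{21}$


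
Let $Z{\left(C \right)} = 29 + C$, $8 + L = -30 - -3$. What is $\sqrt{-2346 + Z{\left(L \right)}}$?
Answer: $28 i \sqrt{3} \approx 48.497 i$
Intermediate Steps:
$L = -35$ ($L = -8 - 27 = -35$)
$\sqrt{-2346 + Z{\left(L \right)}} = \sqrt{-2346 + \left(29 - 35\right)} = \sqrt{-2346 - 6} = \sqrt{-2352} = 28 i \sqrt{3}$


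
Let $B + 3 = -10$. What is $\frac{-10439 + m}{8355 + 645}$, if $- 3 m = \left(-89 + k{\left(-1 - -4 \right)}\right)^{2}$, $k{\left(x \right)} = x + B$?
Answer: $- \frac{6853}{4500} \approx -1.5229$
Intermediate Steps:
$B = -13$ ($B = -3 - 10 = -13$)
$k{\left(x \right)} = -13 + x$ ($k{\left(x \right)} = x - 13 = -13 + x$)
$m = -3267$ ($m = - \frac{\left(-89 - 10\right)^{2}}{3} = - \frac{\left(-99\right)^{2}}{3} = \left(- \frac{1}{3}\right) 9801 = -3267$)
$\frac{-10439 + m}{8355 + 645} = \frac{-10439 - 3267}{8355 + 645} = - \frac{13706}{9000} = \left(-13706\right) \frac{1}{9000} = - \frac{6853}{4500}$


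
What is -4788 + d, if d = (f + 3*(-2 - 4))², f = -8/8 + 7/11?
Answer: -538544/121 ≈ -4450.8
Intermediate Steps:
f = -4/11 (f = -8*⅛ + 7*(1/11) = -1 + 7/11 = -4/11 ≈ -0.36364)
d = 40804/121 (d = (-4/11 + 3*(-2 - 4))² = (-4/11 + 3*(-6))² = (-4/11 - 18)² = (-202/11)² = 40804/121 ≈ 337.22)
-4788 + d = -4788 + 40804/121 = -538544/121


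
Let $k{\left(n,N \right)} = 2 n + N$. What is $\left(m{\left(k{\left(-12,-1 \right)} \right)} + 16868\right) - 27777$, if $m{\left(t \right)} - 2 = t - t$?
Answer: $-10907$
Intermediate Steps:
$k{\left(n,N \right)} = N + 2 n$
$m{\left(t \right)} = 2$ ($m{\left(t \right)} = 2 + \left(t - t\right) = 2 + 0 = 2$)
$\left(m{\left(k{\left(-12,-1 \right)} \right)} + 16868\right) - 27777 = \left(2 + 16868\right) - 27777 = 16870 - 27777 = -10907$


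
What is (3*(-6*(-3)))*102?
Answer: 5508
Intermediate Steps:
(3*(-6*(-3)))*102 = (3*18)*102 = 54*102 = 5508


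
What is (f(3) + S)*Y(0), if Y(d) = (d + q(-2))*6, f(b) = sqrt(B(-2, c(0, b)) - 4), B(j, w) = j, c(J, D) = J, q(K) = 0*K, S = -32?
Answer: 0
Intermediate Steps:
q(K) = 0
f(b) = I*sqrt(6) (f(b) = sqrt(-2 - 4) = sqrt(-6) = I*sqrt(6))
Y(d) = 6*d (Y(d) = (d + 0)*6 = d*6 = 6*d)
(f(3) + S)*Y(0) = (I*sqrt(6) - 32)*(6*0) = (-32 + I*sqrt(6))*0 = 0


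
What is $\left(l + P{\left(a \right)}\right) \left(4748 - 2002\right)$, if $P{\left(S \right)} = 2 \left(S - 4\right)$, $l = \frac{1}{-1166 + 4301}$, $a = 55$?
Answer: $\frac{878091166}{3135} \approx 2.8009 \cdot 10^{5}$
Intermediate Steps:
$l = \frac{1}{3135} \approx 0.00031898$
$P{\left(S \right)} = -8 + 2 S$ ($P{\left(S \right)} = 2 \left(-4 + S\right) = -8 + 2 S$)
$\left(l + P{\left(a \right)}\right) \left(4748 - 2002\right) = \left(\frac{1}{3135} + \left(-8 + 2 \cdot 55\right)\right) \left(4748 - 2002\right) = \left(\frac{1}{3135} + \left(-8 + 110\right)\right) \left(4748 - 2002\right) = \left(\frac{1}{3135} + 102\right) 2746 = \frac{319771}{3135} \cdot 2746 = \frac{878091166}{3135}$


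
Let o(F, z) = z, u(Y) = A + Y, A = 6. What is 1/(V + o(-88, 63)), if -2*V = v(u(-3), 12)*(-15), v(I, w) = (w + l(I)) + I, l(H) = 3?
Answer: 1/198 ≈ 0.0050505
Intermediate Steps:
u(Y) = 6 + Y
v(I, w) = 3 + I + w (v(I, w) = (w + 3) + I = (3 + w) + I = 3 + I + w)
V = 135 (V = -(3 + (6 - 3) + 12)*(-15)/2 = -(3 + 3 + 12)*(-15)/2 = -9*(-15) = -½*(-270) = 135)
1/(V + o(-88, 63)) = 1/(135 + 63) = 1/198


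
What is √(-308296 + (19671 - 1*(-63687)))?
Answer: I*√224938 ≈ 474.28*I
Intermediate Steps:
√(-308296 + (19671 - 1*(-63687))) = √(-308296 + (19671 + 63687)) = √(-308296 + 83358) = √(-224938) = I*√224938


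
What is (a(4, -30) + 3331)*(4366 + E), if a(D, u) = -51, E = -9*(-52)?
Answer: 15855520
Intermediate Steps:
E = 468
(a(4, -30) + 3331)*(4366 + E) = (-51 + 3331)*(4366 + 468) = 3280*4834 = 15855520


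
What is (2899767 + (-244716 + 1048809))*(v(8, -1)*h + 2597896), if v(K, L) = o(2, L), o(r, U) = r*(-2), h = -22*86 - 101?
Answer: 9651770250480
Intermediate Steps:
h = -1993 (h = -1892 - 101 = -1993)
o(r, U) = -2*r
v(K, L) = -4 (v(K, L) = -2*2 = -4)
(2899767 + (-244716 + 1048809))*(v(8, -1)*h + 2597896) = (2899767 + (-244716 + 1048809))*(-4*(-1993) + 2597896) = (2899767 + 804093)*(7972 + 2597896) = 3703860*2605868 = 9651770250480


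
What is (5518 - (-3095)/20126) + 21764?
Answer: 549080627/20126 ≈ 27282.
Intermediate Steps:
(5518 - (-3095)/20126) + 21764 = (5518 - 1*(-3095/20126)) + 21764 = (5518 + 3095/20126) + 21764 = 111058363/20126 + 21764 = 549080627/20126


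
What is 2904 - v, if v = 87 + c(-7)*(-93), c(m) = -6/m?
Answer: 20277/7 ≈ 2896.7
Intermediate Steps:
v = 51/7 (v = 87 - 6/(-7)*(-93) = 87 - 6*(-⅐)*(-93) = 87 + (6/7)*(-93) = 87 - 558/7 = 51/7 ≈ 7.2857)
2904 - v = 2904 - 1*51/7 = 2904 - 51/7 = 20277/7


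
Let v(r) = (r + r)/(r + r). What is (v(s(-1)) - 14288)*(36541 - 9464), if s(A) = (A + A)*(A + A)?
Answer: -386849099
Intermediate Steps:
s(A) = 4*A² (s(A) = (2*A)*(2*A) = 4*A²)
v(r) = 1 (v(r) = (2*r)/((2*r)) = (2*r)*(1/(2*r)) = 1)
(v(s(-1)) - 14288)*(36541 - 9464) = (1 - 14288)*(36541 - 9464) = -14287*27077 = -386849099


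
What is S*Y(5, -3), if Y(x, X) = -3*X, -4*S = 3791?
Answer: -34119/4 ≈ -8529.8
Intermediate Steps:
S = -3791/4 (S = -¼*3791 = -3791/4 ≈ -947.75)
S*Y(5, -3) = -(-11373)*(-3)/4 = -3791/4*9 = -34119/4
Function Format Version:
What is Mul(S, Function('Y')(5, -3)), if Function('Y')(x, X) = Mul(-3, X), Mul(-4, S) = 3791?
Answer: Rational(-34119, 4) ≈ -8529.8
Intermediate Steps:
S = Rational(-3791, 4) (S = Mul(Rational(-1, 4), 3791) = Rational(-3791, 4) ≈ -947.75)
Mul(S, Function('Y')(5, -3)) = Mul(Rational(-3791, 4), Mul(-3, -3)) = Mul(Rational(-3791, 4), 9) = Rational(-34119, 4)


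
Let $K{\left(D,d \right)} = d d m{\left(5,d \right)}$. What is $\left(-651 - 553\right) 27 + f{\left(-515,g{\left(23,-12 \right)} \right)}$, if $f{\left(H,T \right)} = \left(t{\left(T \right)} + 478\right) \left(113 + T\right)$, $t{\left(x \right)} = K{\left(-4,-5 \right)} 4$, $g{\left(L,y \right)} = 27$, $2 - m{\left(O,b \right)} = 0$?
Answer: $62412$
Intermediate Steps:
$m{\left(O,b \right)} = 2$ ($m{\left(O,b \right)} = 2 - 0 = 2 + 0 = 2$)
$K{\left(D,d \right)} = 2 d^{2}$ ($K{\left(D,d \right)} = d d 2 = d^{2} \cdot 2 = 2 d^{2}$)
$t{\left(x \right)} = 200$ ($t{\left(x \right)} = 2 \left(-5\right)^{2} \cdot 4 = 2 \cdot 25 \cdot 4 = 50 \cdot 4 = 200$)
$f{\left(H,T \right)} = 76614 + 678 T$ ($f{\left(H,T \right)} = \left(200 + 478\right) \left(113 + T\right) = 678 \left(113 + T\right) = 76614 + 678 T$)
$\left(-651 - 553\right) 27 + f{\left(-515,g{\left(23,-12 \right)} \right)} = \left(-651 - 553\right) 27 + \left(76614 + 678 \cdot 27\right) = \left(-1204\right) 27 + \left(76614 + 18306\right) = -32508 + 94920 = 62412$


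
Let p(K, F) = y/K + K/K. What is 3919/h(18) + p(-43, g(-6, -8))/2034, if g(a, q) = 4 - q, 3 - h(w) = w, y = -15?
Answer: -57127118/218655 ≈ -261.27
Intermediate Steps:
h(w) = 3 - w
p(K, F) = 1 - 15/K (p(K, F) = -15/K + K/K = -15/K + 1 = 1 - 15/K)
3919/h(18) + p(-43, g(-6, -8))/2034 = 3919/(3 - 1*18) + ((-15 - 43)/(-43))/2034 = 3919/(3 - 18) - 1/43*(-58)*(1/2034) = 3919/(-15) + (58/43)*(1/2034) = 3919*(-1/15) + 29/43731 = -3919/15 + 29/43731 = -57127118/218655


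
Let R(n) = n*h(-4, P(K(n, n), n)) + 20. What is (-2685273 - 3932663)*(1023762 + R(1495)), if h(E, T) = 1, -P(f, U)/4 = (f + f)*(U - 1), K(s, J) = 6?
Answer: -6785217568272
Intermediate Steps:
P(f, U) = -8*f*(-1 + U) (P(f, U) = -4*(f + f)*(U - 1) = -4*2*f*(-1 + U) = -8*f*(-1 + U))
R(n) = 20 + n (R(n) = n*1 + 20 = n + 20 = 20 + n)
(-2685273 - 3932663)*(1023762 + R(1495)) = (-2685273 - 3932663)*(1023762 + (20 + 1495)) = -6617936*(1023762 + 1515) = -6617936*1025277 = -6785217568272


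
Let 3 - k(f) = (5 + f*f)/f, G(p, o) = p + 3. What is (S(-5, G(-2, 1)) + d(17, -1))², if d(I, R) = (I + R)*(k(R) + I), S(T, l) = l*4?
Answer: 176400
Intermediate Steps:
G(p, o) = 3 + p
S(T, l) = 4*l
k(f) = 3 - (5 + f²)/f (k(f) = 3 - (5 + f*f)/f = 3 - (5 + f²)/f)
d(I, R) = (I + R)*(3 + I - R - 5/R) (d(I, R) = (I + R)*((3 - R - 5/R) + I) = (I + R)*(3 + I - R - 5/R))
(S(-5, G(-2, 1)) + d(17, -1))² = (4*(3 - 2) + (-5 + 17² - 1*(-1)² + 3*17 + 3*(-1) - 5*17/(-1)))² = (4*1 + (-5 + 289 - 1*1 + 51 - 3 - 5*17*(-1)))² = (4 + (-5 + 289 - 1 + 51 - 3 + 85))² = (4 + 416)² = 420² = 176400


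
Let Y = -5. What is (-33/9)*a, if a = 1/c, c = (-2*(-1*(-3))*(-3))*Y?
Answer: 11/270 ≈ 0.040741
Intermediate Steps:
c = -90 (c = -2*(-1*(-3))*(-3)*(-5) = -6*(-3)*(-5) = -2*(-9)*(-5) = 18*(-5) = -90)
a = -1/90 (a = 1/(-90) = -1/90 ≈ -0.011111)
(-33/9)*a = (-33/9)*(-1/90) = ((⅑)*(-33))*(-1/90) = -11/3*(-1/90) = 11/270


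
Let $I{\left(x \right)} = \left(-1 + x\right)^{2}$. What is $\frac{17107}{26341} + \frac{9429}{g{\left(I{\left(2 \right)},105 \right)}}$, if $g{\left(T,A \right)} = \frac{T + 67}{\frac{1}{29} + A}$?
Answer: $\frac{378283294649}{25972226} \approx 14565.0$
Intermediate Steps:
$g{\left(T,A \right)} = \frac{67 + T}{\frac{1}{29} + A}$
$\frac{17107}{26341} + \frac{9429}{g{\left(I{\left(2 \right)},105 \right)}} = \frac{17107}{26341} + \frac{9429}{29 \frac{1}{1 + 29 \cdot 105} \left(67 + \left(-1 + 2\right)^{2}\right)} = 17107 \cdot \frac{1}{26341} + \frac{9429}{29 \frac{1}{1 + 3045} \left(67 + 1^{2}\right)} = \frac{17107}{26341} + \frac{9429}{29 \cdot \frac{1}{3046} \left(67 + 1\right)} = \frac{17107}{26341} + \frac{9429}{29 \cdot \frac{1}{3046} \cdot 68} = \frac{17107}{26341} + \frac{9429}{\frac{986}{1523}} = \frac{17107}{26341} + 9429 \cdot \frac{1523}{986} = \frac{17107}{26341} + \frac{14360367}{986} = \frac{378283294649}{25972226}$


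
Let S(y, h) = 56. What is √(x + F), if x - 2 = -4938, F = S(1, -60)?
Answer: 4*I*√305 ≈ 69.857*I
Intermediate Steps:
F = 56
x = -4936 (x = 2 - 4938 = -4936)
√(x + F) = √(-4936 + 56) = √(-4880) = 4*I*√305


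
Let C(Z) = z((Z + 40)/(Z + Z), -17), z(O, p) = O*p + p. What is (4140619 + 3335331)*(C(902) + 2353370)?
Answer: 7934660831552025/451 ≈ 1.7593e+13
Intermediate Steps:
z(O, p) = p + O*p
C(Z) = -17 - 17*(40 + Z)/(2*Z) (C(Z) = -17*(1 + (Z + 40)/(Z + Z)) = -17*(1 + (40 + Z)/((2*Z))) = -17*(1 + (40 + Z)*(1/(2*Z))) = -17*(1 + (40 + Z)/(2*Z)) = -17 - 17*(40 + Z)/(2*Z))
(4140619 + 3335331)*(C(902) + 2353370) = (4140619 + 3335331)*((-51/2 - 340/902) + 2353370) = 7475950*((-51/2 - 340*1/902) + 2353370) = 7475950*((-51/2 - 170/451) + 2353370) = 7475950*(-23341/902 + 2353370) = 7475950*(2122716399/902) = 7934660831552025/451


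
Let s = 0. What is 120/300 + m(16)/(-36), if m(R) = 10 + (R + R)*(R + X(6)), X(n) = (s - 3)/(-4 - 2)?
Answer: -1309/90 ≈ -14.544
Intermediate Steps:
X(n) = ½ (X(n) = (0 - 3)/(-4 - 2) = -3/(-6) = -3*(-⅙) = ½)
m(R) = 10 + 2*R*(½ + R) (m(R) = 10 + (R + R)*(R + ½) = 10 + (2*R)*(½ + R) = 10 + 2*R*(½ + R))
120/300 + m(16)/(-36) = 120/300 + (10 + 16 + 2*16²)/(-36) = 120*(1/300) + (10 + 16 + 2*256)*(-1/36) = ⅖ + (10 + 16 + 512)*(-1/36) = ⅖ + 538*(-1/36) = ⅖ - 269/18 = -1309/90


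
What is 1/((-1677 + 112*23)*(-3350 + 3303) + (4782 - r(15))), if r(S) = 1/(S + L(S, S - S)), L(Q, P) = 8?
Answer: -23/861834 ≈ -2.6687e-5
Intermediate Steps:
r(S) = 1/(8 + S) (r(S) = 1/(S + 8) = 1/(8 + S))
1/((-1677 + 112*23)*(-3350 + 3303) + (4782 - r(15))) = 1/((-1677 + 112*23)*(-3350 + 3303) + (4782 - 1/(8 + 15))) = 1/((-1677 + 2576)*(-47) + (4782 - 1/23)) = 1/(899*(-47) + (4782 - 1*1/23)) = 1/(-42253 + (4782 - 1/23)) = 1/(-42253 + 109985/23) = 1/(-861834/23) = -23/861834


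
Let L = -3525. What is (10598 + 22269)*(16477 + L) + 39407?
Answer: 425732791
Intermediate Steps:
(10598 + 22269)*(16477 + L) + 39407 = (10598 + 22269)*(16477 - 3525) + 39407 = 32867*12952 + 39407 = 425693384 + 39407 = 425732791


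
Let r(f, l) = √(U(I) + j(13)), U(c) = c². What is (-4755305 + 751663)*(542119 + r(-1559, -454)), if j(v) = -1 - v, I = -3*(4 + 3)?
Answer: -2170450397398 - 4003642*√427 ≈ -2.1705e+12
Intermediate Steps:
I = -21 (I = -3*7 = -21)
r(f, l) = √427 (r(f, l) = √((-21)² + (-1 - 1*13)) = √(441 + (-1 - 13)) = √(441 - 14) = √427)
(-4755305 + 751663)*(542119 + r(-1559, -454)) = (-4755305 + 751663)*(542119 + √427) = -4003642*(542119 + √427) = -2170450397398 - 4003642*√427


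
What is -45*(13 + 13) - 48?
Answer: -1218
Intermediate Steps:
-45*(13 + 13) - 48 = -45*26 - 48 = -1170 - 48 = -1218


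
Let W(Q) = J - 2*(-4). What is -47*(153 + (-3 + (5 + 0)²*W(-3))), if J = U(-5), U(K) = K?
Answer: -10575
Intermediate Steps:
J = -5
W(Q) = 3 (W(Q) = -5 - 2*(-4) = -5 + 8 = 3)
-47*(153 + (-3 + (5 + 0)²*W(-3))) = -47*(153 + (-3 + (5 + 0)²*3)) = -47*(153 + (-3 + 5²*3)) = -47*(153 + (-3 + 25*3)) = -47*(153 + (-3 + 75)) = -47*(153 + 72) = -47*225 = -10575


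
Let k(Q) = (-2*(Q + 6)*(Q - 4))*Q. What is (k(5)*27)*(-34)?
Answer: 100980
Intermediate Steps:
k(Q) = -2*Q*(-4 + Q)*(6 + Q) (k(Q) = (-2*(6 + Q)*(-4 + Q))*Q = (-2*(-4 + Q)*(6 + Q))*Q = -2*Q*(-4 + Q)*(6 + Q))
(k(5)*27)*(-34) = ((2*5*(24 - 1*5**2 - 2*5))*27)*(-34) = ((2*5*(24 - 1*25 - 10))*27)*(-34) = ((2*5*(24 - 25 - 10))*27)*(-34) = ((2*5*(-11))*27)*(-34) = -110*27*(-34) = -2970*(-34) = 100980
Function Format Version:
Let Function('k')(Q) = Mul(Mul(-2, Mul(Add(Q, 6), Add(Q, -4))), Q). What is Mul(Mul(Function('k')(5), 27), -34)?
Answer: 100980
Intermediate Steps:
Function('k')(Q) = Mul(-2, Q, Add(-4, Q), Add(6, Q)) (Function('k')(Q) = Mul(Mul(-2, Mul(Add(6, Q), Add(-4, Q))), Q) = Mul(Mul(-2, Mul(Add(-4, Q), Add(6, Q))), Q) = Mul(Mul(-2, Add(-4, Q), Add(6, Q)), Q) = Mul(-2, Q, Add(-4, Q), Add(6, Q)))
Mul(Mul(Function('k')(5), 27), -34) = Mul(Mul(Mul(2, 5, Add(24, Mul(-1, Pow(5, 2)), Mul(-2, 5))), 27), -34) = Mul(Mul(Mul(2, 5, Add(24, Mul(-1, 25), -10)), 27), -34) = Mul(Mul(Mul(2, 5, Add(24, -25, -10)), 27), -34) = Mul(Mul(Mul(2, 5, -11), 27), -34) = Mul(Mul(-110, 27), -34) = Mul(-2970, -34) = 100980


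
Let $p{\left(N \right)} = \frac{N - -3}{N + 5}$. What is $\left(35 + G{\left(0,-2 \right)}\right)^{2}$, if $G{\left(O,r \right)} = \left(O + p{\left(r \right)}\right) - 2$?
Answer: $\frac{10000}{9} \approx 1111.1$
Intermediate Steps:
$p{\left(N \right)} = \frac{3 + N}{5 + N}$ ($p{\left(N \right)} = \frac{N + \left(-2 + 5\right)}{5 + N} = \frac{N + 3}{5 + N} = \frac{3 + N}{5 + N}$)
$G{\left(O,r \right)} = -2 + O + \frac{3 + r}{5 + r}$ ($G{\left(O,r \right)} = \left(O + \frac{3 + r}{5 + r}\right) - 2 = -2 + O + \frac{3 + r}{5 + r}$)
$\left(35 + G{\left(0,-2 \right)}\right)^{2} = \left(35 + \frac{3 - 2 + \left(-2 + 0\right) \left(5 - 2\right)}{5 - 2}\right)^{2} = \left(35 + \frac{3 - 2 - 6}{3}\right)^{2} = \left(35 + \frac{1}{3} \left(-5\right)\right)^{2} = \left(35 - \frac{5}{3}\right)^{2} = \left(\frac{100}{3}\right)^{2} = \frac{10000}{9}$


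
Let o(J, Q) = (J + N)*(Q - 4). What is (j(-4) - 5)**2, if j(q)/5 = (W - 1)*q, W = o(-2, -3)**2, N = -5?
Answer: 2304480025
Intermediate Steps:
o(J, Q) = (-5 + J)*(-4 + Q) (o(J, Q) = (J - 5)*(Q - 4) = (-5 + J)*(-4 + Q))
W = 2401 (W = (20 - 5*(-3) - 4*(-2) - 2*(-3))**2 = (20 + 15 + 8 + 6)**2 = 49**2 = 2401)
j(q) = 12000*q (j(q) = 5*((2401 - 1)*q) = 5*(2400*q) = 12000*q)
(j(-4) - 5)**2 = (12000*(-4) - 5)**2 = (-48000 - 5)**2 = (-48005)**2 = 2304480025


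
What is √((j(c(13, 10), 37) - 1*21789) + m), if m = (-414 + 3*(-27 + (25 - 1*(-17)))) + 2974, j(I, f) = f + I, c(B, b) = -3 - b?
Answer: 2*I*√4790 ≈ 138.42*I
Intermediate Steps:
j(I, f) = I + f
m = 2605 (m = (-414 + 3*(-27 + (25 + 17))) + 2974 = (-414 + 3*(-27 + 42)) + 2974 = (-414 + 3*15) + 2974 = (-414 + 45) + 2974 = -369 + 2974 = 2605)
√((j(c(13, 10), 37) - 1*21789) + m) = √((((-3 - 1*10) + 37) - 1*21789) + 2605) = √((((-3 - 10) + 37) - 21789) + 2605) = √(((-13 + 37) - 21789) + 2605) = √((24 - 21789) + 2605) = √(-21765 + 2605) = √(-19160) = 2*I*√4790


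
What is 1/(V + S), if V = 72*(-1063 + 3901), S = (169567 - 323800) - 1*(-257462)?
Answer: 1/307565 ≈ 3.2513e-6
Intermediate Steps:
S = 103229 (S = -154233 + 257462 = 103229)
V = 204336 (V = 72*2838 = 204336)
1/(V + S) = 1/(204336 + 103229) = 1/307565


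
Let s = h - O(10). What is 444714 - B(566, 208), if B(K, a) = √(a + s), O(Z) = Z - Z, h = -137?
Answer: 444714 - √71 ≈ 4.4471e+5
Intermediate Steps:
O(Z) = 0
s = -137 (s = -137 - 1*0 = -137 + 0 = -137)
B(K, a) = √(-137 + a) (B(K, a) = √(a - 137) = √(-137 + a))
444714 - B(566, 208) = 444714 - √(-137 + 208) = 444714 - √71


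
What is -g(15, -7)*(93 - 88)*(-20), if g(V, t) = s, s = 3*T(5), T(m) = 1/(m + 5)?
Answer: 30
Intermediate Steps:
T(m) = 1/(5 + m)
s = 3/10 (s = 3/(5 + 5) = 3/10 ≈ 0.30000)
g(V, t) = 3/10
-g(15, -7)*(93 - 88)*(-20) = -3*(93 - 88)/10*(-20) = -(3/10)*5*(-20) = -3*(-20)/2 = -1*(-30) = 30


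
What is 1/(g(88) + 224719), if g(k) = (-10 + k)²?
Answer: 1/230803 ≈ 4.3327e-6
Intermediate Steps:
1/(g(88) + 224719) = 1/((-10 + 88)² + 224719) = 1/(78² + 224719) = 1/(6084 + 224719) = 1/230803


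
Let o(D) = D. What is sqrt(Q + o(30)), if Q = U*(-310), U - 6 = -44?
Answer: sqrt(11810) ≈ 108.67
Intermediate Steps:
U = -38 (U = 6 - 44 = -38)
Q = 11780 (Q = -38*(-310) = 11780)
sqrt(Q + o(30)) = sqrt(11780 + 30) = sqrt(11810)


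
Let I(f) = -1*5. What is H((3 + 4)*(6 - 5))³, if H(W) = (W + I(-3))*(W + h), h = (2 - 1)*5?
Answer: 13824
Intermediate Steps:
I(f) = -5
h = 5 (h = 1*5 = 5)
H(W) = (-5 + W)*(5 + W) (H(W) = (W - 5)*(W + 5) = (-5 + W)*(5 + W))
H((3 + 4)*(6 - 5))³ = (-25 + ((3 + 4)*(6 - 5))²)³ = (-25 + (7*1)²)³ = (-25 + 7²)³ = (-25 + 49)³ = 24³ = 13824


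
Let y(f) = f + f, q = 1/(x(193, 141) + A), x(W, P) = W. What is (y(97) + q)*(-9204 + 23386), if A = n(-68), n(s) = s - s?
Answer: 531016626/193 ≈ 2.7514e+6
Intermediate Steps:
n(s) = 0
A = 0
q = 1/193 (q = 1/(193 + 0) = 1/193 ≈ 0.0051813)
y(f) = 2*f
(y(97) + q)*(-9204 + 23386) = (2*97 + 1/193)*(-9204 + 23386) = (194 + 1/193)*14182 = (37443/193)*14182 = 531016626/193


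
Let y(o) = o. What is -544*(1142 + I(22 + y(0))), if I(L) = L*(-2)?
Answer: -597312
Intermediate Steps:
I(L) = -2*L
-544*(1142 + I(22 + y(0))) = -544*(1142 - 2*(22 + 0)) = -544*(1142 - 2*22) = -544*(1142 - 44) = -544*1098 = -597312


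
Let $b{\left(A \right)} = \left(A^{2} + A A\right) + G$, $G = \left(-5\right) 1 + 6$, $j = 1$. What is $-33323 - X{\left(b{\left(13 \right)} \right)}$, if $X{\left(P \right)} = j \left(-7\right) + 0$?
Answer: $-33316$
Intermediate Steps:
$G = 1$ ($G = -5 + 6 = 1$)
$b{\left(A \right)} = 1 + 2 A^{2}$ ($b{\left(A \right)} = \left(A^{2} + A A\right) + 1 = \left(A^{2} + A^{2}\right) + 1 = 2 A^{2} + 1 = 1 + 2 A^{2}$)
$X{\left(P \right)} = -7$ ($X{\left(P \right)} = 1 \left(-7\right) + 0 = -7 + 0 = -7$)
$-33323 - X{\left(b{\left(13 \right)} \right)} = -33323 - -7 = -33323 + 7 = -33316$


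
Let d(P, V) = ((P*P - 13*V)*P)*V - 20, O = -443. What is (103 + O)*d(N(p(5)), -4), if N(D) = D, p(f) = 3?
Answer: 255680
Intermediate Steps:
d(P, V) = -20 + P*V*(P**2 - 13*V) (d(P, V) = ((P**2 - 13*V)*P)*V - 20 = (P*(P**2 - 13*V))*V - 20 = P*V*(P**2 - 13*V) - 20 = -20 + P*V*(P**2 - 13*V))
(103 + O)*d(N(p(5)), -4) = (103 - 443)*(-20 - 4*3**3 - 13*3*(-4)**2) = -340*(-20 - 4*27 - 13*3*16) = -340*(-20 - 108 - 624) = -340*(-752) = 255680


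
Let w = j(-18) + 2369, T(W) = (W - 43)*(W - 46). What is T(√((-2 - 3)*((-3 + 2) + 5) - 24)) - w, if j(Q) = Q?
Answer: -417 - 178*I*√11 ≈ -417.0 - 590.36*I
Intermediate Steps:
T(W) = (-46 + W)*(-43 + W) (T(W) = (-43 + W)*(-46 + W) = (-46 + W)*(-43 + W))
w = 2351 (w = -18 + 2369 = 2351)
T(√((-2 - 3)*((-3 + 2) + 5) - 24)) - w = (1978 + (√((-2 - 3)*((-3 + 2) + 5) - 24))² - 89*√((-2 - 3)*((-3 + 2) + 5) - 24)) - 1*2351 = (1978 + (√(-5*(-1 + 5) - 24))² - 89*√(-5*(-1 + 5) - 24)) - 2351 = (1978 + (√(-5*4 - 24))² - 89*√(-5*4 - 24)) - 2351 = (1978 + (√(-20 - 24))² - 89*√(-20 - 24)) - 2351 = (1978 + (√(-44))² - 178*I*√11) - 2351 = (1978 + (2*I*√11)² - 178*I*√11) - 2351 = (1978 - 44 - 178*I*√11) - 2351 = (1934 - 178*I*√11) - 2351 = -417 - 178*I*√11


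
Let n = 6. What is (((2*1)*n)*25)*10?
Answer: 3000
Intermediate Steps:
(((2*1)*n)*25)*10 = (((2*1)*6)*25)*10 = ((2*6)*25)*10 = (12*25)*10 = 300*10 = 3000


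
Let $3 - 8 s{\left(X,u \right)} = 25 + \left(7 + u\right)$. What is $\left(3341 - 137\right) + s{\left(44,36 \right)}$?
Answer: $\frac{25567}{8} \approx 3195.9$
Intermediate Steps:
$s{\left(X,u \right)} = - \frac{29}{8} - \frac{u}{8}$ ($s{\left(X,u \right)} = \frac{3}{8} - \frac{25 + \left(7 + u\right)}{8} = \frac{3}{8} - \frac{32 + u}{8} = \frac{3}{8} - \left(4 + \frac{u}{8}\right) = - \frac{29}{8} - \frac{u}{8}$)
$\left(3341 - 137\right) + s{\left(44,36 \right)} = \left(3341 - 137\right) - \frac{65}{8} = 3204 - \frac{65}{8} = \frac{25567}{8}$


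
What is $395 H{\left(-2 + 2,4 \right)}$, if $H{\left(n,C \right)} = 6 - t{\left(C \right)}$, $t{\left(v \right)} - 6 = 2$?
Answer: $-790$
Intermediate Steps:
$t{\left(v \right)} = 8$ ($t{\left(v \right)} = 6 + 2 = 8$)
$H{\left(n,C \right)} = -2$ ($H{\left(n,C \right)} = 6 - 8 = -2$)
$395 H{\left(-2 + 2,4 \right)} = 395 \left(-2\right) = -790$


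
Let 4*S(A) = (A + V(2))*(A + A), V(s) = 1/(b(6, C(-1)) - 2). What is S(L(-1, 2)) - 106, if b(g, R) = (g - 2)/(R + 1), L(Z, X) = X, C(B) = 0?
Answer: -207/2 ≈ -103.50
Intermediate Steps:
b(g, R) = (-2 + g)/(1 + R)
V(s) = ½ (V(s) = 1/((-2 + 6)/(1 + 0) - 2) = 1/(4/1 - 2) = 1/(1*4 - 2) = 1/(4 - 2) = 1/2 = ½)
S(A) = A*(½ + A)/2 (S(A) = ((A + ½)*(A + A))/4 = ((½ + A)*(2*A))/4 = (2*A*(½ + A))/4 = A*(½ + A)/2)
S(L(-1, 2)) - 106 = (¼)*2*(1 + 2*2) - 106 = (¼)*2*(1 + 4) - 106 = (¼)*2*5 - 106 = 5/2 - 106 = -207/2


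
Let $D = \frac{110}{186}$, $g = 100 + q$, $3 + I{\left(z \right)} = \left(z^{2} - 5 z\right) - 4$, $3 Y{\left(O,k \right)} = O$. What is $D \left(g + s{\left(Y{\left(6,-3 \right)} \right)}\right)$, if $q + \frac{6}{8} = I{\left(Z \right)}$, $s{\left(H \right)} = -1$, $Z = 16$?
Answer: $\frac{58795}{372} \approx 158.05$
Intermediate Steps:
$Y{\left(O,k \right)} = \frac{O}{3}$
$I{\left(z \right)} = -7 + z^{2} - 5 z$ ($I{\left(z \right)} = -3 - \left(4 - z^{2} + 5 z\right) = -7 + z^{2} - 5 z$)
$q = \frac{673}{4}$ ($q = - \frac{3}{4} - \left(87 - 256\right) = - \frac{3}{4} - -169 = - \frac{3}{4} + 169 = \frac{673}{4} \approx 168.25$)
$g = \frac{1073}{4}$ ($g = 100 + \frac{673}{4} = \frac{1073}{4} \approx 268.25$)
$D = \frac{55}{93}$ ($D = 110 \cdot \frac{1}{186} = \frac{55}{93} \approx 0.5914$)
$D \left(g + s{\left(Y{\left(6,-3 \right)} \right)}\right) = \frac{55 \left(\frac{1073}{4} - 1\right)}{93} = \frac{55}{93} \cdot \frac{1069}{4} = \frac{58795}{372}$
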